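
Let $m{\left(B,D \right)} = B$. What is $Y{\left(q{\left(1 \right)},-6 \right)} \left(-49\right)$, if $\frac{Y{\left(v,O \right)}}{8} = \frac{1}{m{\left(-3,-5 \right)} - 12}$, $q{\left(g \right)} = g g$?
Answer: $\frac{392}{15} \approx 26.133$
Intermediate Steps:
$q{\left(g \right)} = g^{2}$
$Y{\left(v,O \right)} = - \frac{8}{15}$ ($Y{\left(v,O \right)} = \frac{8}{-3 - 12} = \frac{8}{-15} = 8 \left(- \frac{1}{15}\right) = - \frac{8}{15}$)
$Y{\left(q{\left(1 \right)},-6 \right)} \left(-49\right) = \left(- \frac{8}{15}\right) \left(-49\right) = \frac{392}{15}$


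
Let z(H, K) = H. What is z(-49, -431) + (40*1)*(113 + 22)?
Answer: 5351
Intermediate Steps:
z(-49, -431) + (40*1)*(113 + 22) = -49 + (40*1)*(113 + 22) = -49 + 40*135 = -49 + 5400 = 5351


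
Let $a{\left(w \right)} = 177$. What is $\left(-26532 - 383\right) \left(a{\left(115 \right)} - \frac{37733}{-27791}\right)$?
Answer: $- \frac{133410657100}{27791} \approx -4.8005 \cdot 10^{6}$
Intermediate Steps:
$\left(-26532 - 383\right) \left(a{\left(115 \right)} - \frac{37733}{-27791}\right) = \left(-26532 - 383\right) \left(177 - \frac{37733}{-27791}\right) = - 26915 \left(177 - - \frac{37733}{27791}\right) = - 26915 \left(177 + \frac{37733}{27791}\right) = \left(-26915\right) \frac{4956740}{27791} = - \frac{133410657100}{27791}$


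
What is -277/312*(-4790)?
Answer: 663415/156 ≈ 4252.7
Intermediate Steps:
-277/312*(-4790) = 663415/156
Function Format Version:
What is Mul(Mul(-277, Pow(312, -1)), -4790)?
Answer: Rational(663415, 156) ≈ 4252.7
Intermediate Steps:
Mul(Mul(-277, Pow(312, -1)), -4790) = Mul(Mul(-277, Rational(1, 312)), -4790) = Mul(Rational(-277, 312), -4790) = Rational(663415, 156)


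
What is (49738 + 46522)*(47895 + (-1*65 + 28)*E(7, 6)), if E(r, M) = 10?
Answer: 4574756500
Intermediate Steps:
(49738 + 46522)*(47895 + (-1*65 + 28)*E(7, 6)) = (49738 + 46522)*(47895 + (-1*65 + 28)*10) = 96260*(47895 + (-65 + 28)*10) = 96260*(47895 - 37*10) = 96260*(47895 - 370) = 96260*47525 = 4574756500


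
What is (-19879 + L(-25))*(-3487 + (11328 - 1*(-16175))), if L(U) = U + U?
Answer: -478614864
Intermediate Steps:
L(U) = 2*U
(-19879 + L(-25))*(-3487 + (11328 - 1*(-16175))) = (-19879 + 2*(-25))*(-3487 + (11328 - 1*(-16175))) = (-19879 - 50)*(-3487 + (11328 + 16175)) = -19929*(-3487 + 27503) = -19929*24016 = -478614864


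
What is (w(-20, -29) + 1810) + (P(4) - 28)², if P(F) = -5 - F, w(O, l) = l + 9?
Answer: 3159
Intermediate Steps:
w(O, l) = 9 + l
(w(-20, -29) + 1810) + (P(4) - 28)² = ((9 - 29) + 1810) + ((-5 - 1*4) - 28)² = (-20 + 1810) + ((-5 - 4) - 28)² = 1790 + (-9 - 28)² = 1790 + (-37)² = 1790 + 1369 = 3159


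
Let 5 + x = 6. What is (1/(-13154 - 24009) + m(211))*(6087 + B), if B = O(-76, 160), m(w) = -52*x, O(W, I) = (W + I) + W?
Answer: -11778447315/37163 ≈ -3.1694e+5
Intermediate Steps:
x = 1 (x = -5 + 6 = 1)
O(W, I) = I + 2*W (O(W, I) = (I + W) + W = I + 2*W)
m(w) = -52 (m(w) = -52*1 = -52)
B = 8 (B = 160 + 2*(-76) = 160 - 152 = 8)
(1/(-13154 - 24009) + m(211))*(6087 + B) = (1/(-13154 - 24009) - 52)*(6087 + 8) = (1/(-37163) - 52)*6095 = (-1/37163 - 52)*6095 = -1932477/37163*6095 = -11778447315/37163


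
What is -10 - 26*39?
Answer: -1024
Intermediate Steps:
-10 - 26*39 = -10 - 1014 = -1024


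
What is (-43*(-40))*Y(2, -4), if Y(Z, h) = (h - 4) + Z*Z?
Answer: -6880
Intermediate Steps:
Y(Z, h) = -4 + h + Z² (Y(Z, h) = (-4 + h) + Z² = -4 + h + Z²)
(-43*(-40))*Y(2, -4) = (-43*(-40))*(-4 - 4 + 2²) = 1720*(-4 - 4 + 4) = 1720*(-4) = -6880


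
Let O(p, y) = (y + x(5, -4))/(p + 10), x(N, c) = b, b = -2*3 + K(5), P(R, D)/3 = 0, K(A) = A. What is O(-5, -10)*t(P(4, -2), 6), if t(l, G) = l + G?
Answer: -66/5 ≈ -13.200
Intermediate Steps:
P(R, D) = 0 (P(R, D) = 3*0 = 0)
b = -1 (b = -2*3 + 5 = -6 + 5 = -1)
x(N, c) = -1
O(p, y) = (-1 + y)/(10 + p) (O(p, y) = (y - 1)/(p + 10) = (-1 + y)/(10 + p))
t(l, G) = G + l
O(-5, -10)*t(P(4, -2), 6) = ((-1 - 10)/(10 - 5))*(6 + 0) = (-11/5)*6 = ((⅕)*(-11))*6 = -11/5*6 = -66/5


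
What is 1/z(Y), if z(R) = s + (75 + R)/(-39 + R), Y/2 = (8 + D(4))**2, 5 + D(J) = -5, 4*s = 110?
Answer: 62/1539 ≈ 0.040286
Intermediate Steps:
s = 55/2 (s = (1/4)*110 = 55/2 ≈ 27.500)
D(J) = -10 (D(J) = -5 - 5 = -10)
Y = 8 (Y = 2*(8 - 10)**2 = 2*(-2)**2 = 2*4 = 8)
z(R) = 55/2 + (75 + R)/(-39 + R)
1/z(Y) = 1/(57*(-35 + 8)/(2*(-39 + 8))) = 1/((57/2)*(-27)/(-31)) = 1/((57/2)*(-1/31)*(-27)) = 1/(1539/62) = 62/1539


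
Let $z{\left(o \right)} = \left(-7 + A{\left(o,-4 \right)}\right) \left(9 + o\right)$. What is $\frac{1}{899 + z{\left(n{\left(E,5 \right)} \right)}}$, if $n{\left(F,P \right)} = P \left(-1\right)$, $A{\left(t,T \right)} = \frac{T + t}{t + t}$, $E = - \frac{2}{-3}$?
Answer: $\frac{5}{4373} \approx 0.0011434$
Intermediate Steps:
$E = \frac{2}{3}$ ($E = \left(-2\right) \left(- \frac{1}{3}\right) = \frac{2}{3} \approx 0.66667$)
$A{\left(t,T \right)} = \frac{T + t}{2 t}$
$n{\left(F,P \right)} = - P$
$z{\left(o \right)} = \left(-7 + \frac{-4 + o}{2 o}\right) \left(9 + o\right)$
$\frac{1}{899 + z{\left(n{\left(E,5 \right)} \right)}} = \frac{1}{899 - \left(\frac{121}{2} - \frac{18}{5} + \frac{13}{2} \left(-1\right) 5\right)} = \frac{1}{899 - \left(28 - \frac{18}{5}\right)} = \frac{1}{899 - \frac{122}{5}} = \frac{1}{\frac{4373}{5}} = \frac{5}{4373}$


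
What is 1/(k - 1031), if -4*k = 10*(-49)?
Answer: -2/1817 ≈ -0.0011007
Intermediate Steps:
k = 245/2 (k = -5*(-49)/2 = -¼*(-490) = 245/2 ≈ 122.50)
1/(k - 1031) = 1/(245/2 - 1031) = 1/(-1817/2) = -2/1817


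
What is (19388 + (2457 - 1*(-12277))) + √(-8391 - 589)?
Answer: 34122 + 2*I*√2245 ≈ 34122.0 + 94.763*I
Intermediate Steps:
(19388 + (2457 - 1*(-12277))) + √(-8391 - 589) = (19388 + (2457 + 12277)) + √(-8980) = (19388 + 14734) + 2*I*√2245 = 34122 + 2*I*√2245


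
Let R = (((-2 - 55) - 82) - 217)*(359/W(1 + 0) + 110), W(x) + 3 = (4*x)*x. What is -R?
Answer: 166964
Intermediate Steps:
W(x) = -3 + 4*x² (W(x) = -3 + (4*x)*x = -3 + 4*x²)
R = -166964 (R = (((-2 - 55) - 82) - 217)*(359/(-3 + 4*(1 + 0)²) + 110) = ((-57 - 82) - 217)*(359/(-3 + 4*1²) + 110) = (-139 - 217)*(359/(-3 + 4*1) + 110) = -356*(359/(-3 + 4) + 110) = -356*(359/1 + 110) = -356*(359*1 + 110) = -356*(359 + 110) = -356*469 = -166964)
-R = -1*(-166964) = 166964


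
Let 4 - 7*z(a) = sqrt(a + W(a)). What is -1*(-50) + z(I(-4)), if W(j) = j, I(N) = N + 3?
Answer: 354/7 - I*sqrt(2)/7 ≈ 50.571 - 0.20203*I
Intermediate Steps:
I(N) = 3 + N
z(a) = 4/7 - sqrt(2)*sqrt(a)/7 (z(a) = 4/7 - sqrt(a + a)/7 = 4/7 - sqrt(2)*sqrt(a)/7)
-1*(-50) + z(I(-4)) = -1*(-50) + (4/7 - sqrt(2)*sqrt(3 - 4)/7) = 50 + (4/7 - sqrt(2)*sqrt(-1)/7) = 50 + (4/7 - sqrt(2)*I/7) = 50 + (4/7 - I*sqrt(2)/7) = 354/7 - I*sqrt(2)/7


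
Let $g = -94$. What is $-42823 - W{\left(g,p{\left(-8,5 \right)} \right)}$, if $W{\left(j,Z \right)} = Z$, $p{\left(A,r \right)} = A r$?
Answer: $-42783$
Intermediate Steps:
$-42823 - W{\left(g,p{\left(-8,5 \right)} \right)} = -42823 - \left(-8\right) 5 = -42823 - -40 = -42823 + 40 = -42783$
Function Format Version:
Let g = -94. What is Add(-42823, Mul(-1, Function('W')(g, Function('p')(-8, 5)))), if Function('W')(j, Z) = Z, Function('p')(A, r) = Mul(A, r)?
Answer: -42783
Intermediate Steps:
Add(-42823, Mul(-1, Function('W')(g, Function('p')(-8, 5)))) = Add(-42823, Mul(-1, Mul(-8, 5))) = Add(-42823, Mul(-1, -40)) = Add(-42823, 40) = -42783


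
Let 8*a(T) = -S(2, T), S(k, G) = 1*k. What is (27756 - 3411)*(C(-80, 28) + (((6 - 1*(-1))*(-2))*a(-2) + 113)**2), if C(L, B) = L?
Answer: 1313875305/4 ≈ 3.2847e+8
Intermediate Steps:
S(k, G) = k
a(T) = -1/4 (a(T) = (-1*2)/8 = (1/8)*(-2) = -1/4)
(27756 - 3411)*(C(-80, 28) + (((6 - 1*(-1))*(-2))*a(-2) + 113)**2) = (27756 - 3411)*(-80 + (((6 - 1*(-1))*(-2))*(-1/4) + 113)**2) = 24345*(-80 + (((6 + 1)*(-2))*(-1/4) + 113)**2) = 24345*(-80 + ((7*(-2))*(-1/4) + 113)**2) = 24345*(-80 + (-14*(-1/4) + 113)**2) = 24345*(-80 + (7/2 + 113)**2) = 24345*(-80 + (233/2)**2) = 24345*(-80 + 54289/4) = 24345*(53969/4) = 1313875305/4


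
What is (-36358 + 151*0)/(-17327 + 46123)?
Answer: -18179/14398 ≈ -1.2626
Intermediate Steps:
(-36358 + 151*0)/(-17327 + 46123) = (-36358 + 0)/28796 = -36358*1/28796 = -18179/14398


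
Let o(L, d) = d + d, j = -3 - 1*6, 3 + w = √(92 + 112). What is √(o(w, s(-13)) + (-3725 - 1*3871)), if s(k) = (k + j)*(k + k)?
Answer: 2*I*√1613 ≈ 80.324*I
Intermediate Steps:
w = -3 + 2*√51 (w = -3 + √(92 + 112) = -3 + √204 = -3 + 2*√51 ≈ 11.283)
j = -9 (j = -3 - 6 = -9)
s(k) = 2*k*(-9 + k) (s(k) = (k - 9)*(k + k) = (-9 + k)*(2*k) = 2*k*(-9 + k))
o(L, d) = 2*d
√(o(w, s(-13)) + (-3725 - 1*3871)) = √(2*(2*(-13)*(-9 - 13)) + (-3725 - 1*3871)) = √(2*(2*(-13)*(-22)) + (-3725 - 3871)) = √(2*572 - 7596) = √(1144 - 7596) = √(-6452) = 2*I*√1613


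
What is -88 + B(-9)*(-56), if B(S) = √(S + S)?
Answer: -88 - 168*I*√2 ≈ -88.0 - 237.59*I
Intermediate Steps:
B(S) = √2*√S (B(S) = √(2*S) = √2*√S)
-88 + B(-9)*(-56) = -88 + (√2*√(-9))*(-56) = -88 + (√2*(3*I))*(-56) = -88 + (3*I*√2)*(-56) = -88 - 168*I*√2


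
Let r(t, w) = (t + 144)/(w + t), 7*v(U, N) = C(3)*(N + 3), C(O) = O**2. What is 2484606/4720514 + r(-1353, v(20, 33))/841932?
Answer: 35044630816411/66581311082436 ≈ 0.52634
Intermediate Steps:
v(U, N) = 27/7 + 9*N/7 (v(U, N) = (3**2*(N + 3))/7 = (9*(3 + N))/7 = (27 + 9*N)/7 = 27/7 + 9*N/7)
r(t, w) = (144 + t)/(t + w)
2484606/4720514 + r(-1353, v(20, 33))/841932 = 2484606/4720514 + ((144 - 1353)/(-1353 + (27/7 + (9/7)*33)))/841932 = 2484606*(1/4720514) + (-1209/(-1353 + (27/7 + 297/7)))*(1/841932) = 1242303/2360257 + (-1209/(-1353 + 324/7))*(1/841932) = 1242303/2360257 + (-1209/(-9147/7))*(1/841932) = 1242303/2360257 - 7/9147*(-1209)*(1/841932) = 1242303/2360257 + (2821/3049)*(1/841932) = 1242303/2360257 + 31/28209348 = 35044630816411/66581311082436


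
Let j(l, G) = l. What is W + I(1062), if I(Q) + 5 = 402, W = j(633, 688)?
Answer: 1030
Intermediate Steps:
W = 633
I(Q) = 397 (I(Q) = -5 + 402 = 397)
W + I(1062) = 633 + 397 = 1030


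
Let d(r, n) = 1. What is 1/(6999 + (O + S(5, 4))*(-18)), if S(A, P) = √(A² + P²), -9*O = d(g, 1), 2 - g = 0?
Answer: 7001/49000717 + 18*√41/49000717 ≈ 0.00014523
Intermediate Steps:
g = 2 (g = 2 - 1*0 = 2 + 0 = 2)
O = -⅑ (O = -⅑*1 = -⅑ ≈ -0.11111)
1/(6999 + (O + S(5, 4))*(-18)) = 1/(6999 + (-⅑ + √(5² + 4²))*(-18)) = 1/(6999 + (-⅑ + √(25 + 16))*(-18)) = 1/(6999 + (-⅑ + √41)*(-18)) = 1/(6999 + (2 - 18*√41)) = 1/(7001 - 18*√41)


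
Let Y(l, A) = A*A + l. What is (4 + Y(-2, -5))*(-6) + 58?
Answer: -104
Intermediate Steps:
Y(l, A) = l + A² (Y(l, A) = A² + l = l + A²)
(4 + Y(-2, -5))*(-6) + 58 = (4 + (-2 + (-5)²))*(-6) + 58 = (4 + (-2 + 25))*(-6) + 58 = (4 + 23)*(-6) + 58 = 27*(-6) + 58 = -162 + 58 = -104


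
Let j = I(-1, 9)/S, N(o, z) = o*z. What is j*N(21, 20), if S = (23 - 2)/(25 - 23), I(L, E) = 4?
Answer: 160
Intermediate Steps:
S = 21/2 ≈ 10.500
j = 8/21 (j = 4/(21/2) = 4*(2/21) = 8/21 ≈ 0.38095)
j*N(21, 20) = 8*(21*20)/21 = (8/21)*420 = 160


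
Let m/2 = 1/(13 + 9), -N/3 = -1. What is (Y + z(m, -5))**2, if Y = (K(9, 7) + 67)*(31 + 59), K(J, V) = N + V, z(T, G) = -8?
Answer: 47914084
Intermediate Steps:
N = 3 (N = -3*(-1) = 3)
m = 1/11 (m = 2/(13 + 9) = 2/22 = 2*(1/22) = 1/11 ≈ 0.090909)
K(J, V) = 3 + V
Y = 6930 (Y = ((3 + 7) + 67)*(31 + 59) = (10 + 67)*90 = 77*90 = 6930)
(Y + z(m, -5))**2 = (6930 - 8)**2 = 6922**2 = 47914084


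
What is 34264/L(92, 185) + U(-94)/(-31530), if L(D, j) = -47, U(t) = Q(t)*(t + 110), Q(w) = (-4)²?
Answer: -540177976/740955 ≈ -729.03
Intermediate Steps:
Q(w) = 16
U(t) = 1760 + 16*t (U(t) = 16*(t + 110) = 16*(110 + t) = 1760 + 16*t)
34264/L(92, 185) + U(-94)/(-31530) = 34264/(-47) + (1760 + 16*(-94))/(-31530) = 34264*(-1/47) + (1760 - 1504)*(-1/31530) = -34264/47 + 256*(-1/31530) = -34264/47 - 128/15765 = -540177976/740955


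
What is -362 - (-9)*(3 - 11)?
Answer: -434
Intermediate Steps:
-362 - (-9)*(3 - 11) = -362 - (-9)*(-8) = -362 - 1*72 = -362 - 72 = -434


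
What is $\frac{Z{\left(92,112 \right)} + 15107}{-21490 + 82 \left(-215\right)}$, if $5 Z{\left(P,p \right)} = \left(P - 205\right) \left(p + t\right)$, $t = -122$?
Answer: $- \frac{5111}{13040} \approx -0.39195$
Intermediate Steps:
$Z{\left(P,p \right)} = \frac{\left(-205 + P\right) \left(-122 + p\right)}{5}$ ($Z{\left(P,p \right)} = \frac{\left(P - 205\right) \left(p - 122\right)}{5} = \frac{\left(-205 + P\right) \left(-122 + p\right)}{5}$)
$\frac{Z{\left(92,112 \right)} + 15107}{-21490 + 82 \left(-215\right)} = \frac{\left(5002 - 4592 - \frac{11224}{5} + \frac{1}{5} \cdot 92 \cdot 112\right) + 15107}{-21490 + 82 \left(-215\right)} = \frac{\left(5002 - 4592 - \frac{11224}{5} + \frac{10304}{5}\right) + 15107}{-21490 - 17630} = \frac{226 + 15107}{-39120} = 15333 \left(- \frac{1}{39120}\right) = - \frac{5111}{13040}$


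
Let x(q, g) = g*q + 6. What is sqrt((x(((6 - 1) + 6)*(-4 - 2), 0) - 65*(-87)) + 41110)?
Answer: sqrt(46771) ≈ 216.27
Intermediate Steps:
x(q, g) = 6 + g*q
sqrt((x(((6 - 1) + 6)*(-4 - 2), 0) - 65*(-87)) + 41110) = sqrt(((6 + 0*(((6 - 1) + 6)*(-4 - 2))) - 65*(-87)) + 41110) = sqrt(((6 + 0*((5 + 6)*(-6))) + 5655) + 41110) = sqrt(((6 + 0*(11*(-6))) + 5655) + 41110) = sqrt(((6 + 0*(-66)) + 5655) + 41110) = sqrt(((6 + 0) + 5655) + 41110) = sqrt((6 + 5655) + 41110) = sqrt(5661 + 41110) = sqrt(46771)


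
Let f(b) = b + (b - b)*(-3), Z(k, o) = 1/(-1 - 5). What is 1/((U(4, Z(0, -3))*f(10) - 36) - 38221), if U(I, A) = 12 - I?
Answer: -1/38177 ≈ -2.6194e-5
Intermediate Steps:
Z(k, o) = -⅙ (Z(k, o) = 1/(-6) = -⅙)
f(b) = b (f(b) = b + 0*(-3) = b + 0 = b)
1/((U(4, Z(0, -3))*f(10) - 36) - 38221) = 1/(((12 - 1*4)*10 - 36) - 38221) = 1/(((12 - 4)*10 - 36) - 38221) = 1/((8*10 - 36) - 38221) = 1/((80 - 36) - 38221) = 1/(44 - 38221) = 1/(-38177) = -1/38177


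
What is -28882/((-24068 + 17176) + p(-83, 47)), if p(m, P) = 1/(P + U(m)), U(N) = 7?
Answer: 1559628/372167 ≈ 4.1907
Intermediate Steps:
p(m, P) = 1/(7 + P) (p(m, P) = 1/(P + 7) = 1/(7 + P))
-28882/((-24068 + 17176) + p(-83, 47)) = -28882/((-24068 + 17176) + 1/(7 + 47)) = -28882/(-6892 + 1/54) = -28882/(-372167/54) = -28882*(-54/372167) = 1559628/372167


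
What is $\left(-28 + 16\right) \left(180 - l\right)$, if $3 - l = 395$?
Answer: $-6864$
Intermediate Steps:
$l = -392$ ($l = 3 - 395 = -392$)
$\left(-28 + 16\right) \left(180 - l\right) = \left(-28 + 16\right) \left(180 - -392\right) = - 12 \left(180 + 392\right) = \left(-12\right) 572 = -6864$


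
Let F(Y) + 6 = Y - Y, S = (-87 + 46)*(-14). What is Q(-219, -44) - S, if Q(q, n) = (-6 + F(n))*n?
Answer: -46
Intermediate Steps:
S = 574 (S = -41*(-14) = 574)
F(Y) = -6 (F(Y) = -6 + (Y - Y) = -6 + 0 = -6)
Q(q, n) = -12*n (Q(q, n) = (-6 - 6)*n = -12*n)
Q(-219, -44) - S = -12*(-44) - 1*574 = 528 - 574 = -46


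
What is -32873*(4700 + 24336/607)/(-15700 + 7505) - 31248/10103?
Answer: 955420439362364/50256009595 ≈ 19011.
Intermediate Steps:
-32873*(4700 + 24336/607)/(-15700 + 7505) - 31248/10103 = -32873/((-8195/(4700 + 24336*(1/607)))) - 31248*1/10103 = -32873/((-8195/(4700 + 24336/607))) - 31248/10103 = -32873/((-8195/2877236/607)) - 31248/10103 = -32873/((-8195*607/2877236)) - 31248/10103 = -32873/(-4974365/2877236) - 31248/10103 = -32873*(-2877236/4974365) - 31248/10103 = 94583379028/4974365 - 31248/10103 = 955420439362364/50256009595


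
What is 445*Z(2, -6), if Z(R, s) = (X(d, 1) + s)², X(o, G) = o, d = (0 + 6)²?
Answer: 400500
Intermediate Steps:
d = 36 (d = 6² = 36)
Z(R, s) = (36 + s)²
445*Z(2, -6) = 445*(36 - 6)² = 445*30² = 445*900 = 400500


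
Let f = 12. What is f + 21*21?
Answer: 453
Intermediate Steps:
f + 21*21 = 12 + 21*21 = 12 + 441 = 453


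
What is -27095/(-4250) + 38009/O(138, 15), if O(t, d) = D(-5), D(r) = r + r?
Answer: -1612673/425 ≈ -3794.5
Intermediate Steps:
D(r) = 2*r
O(t, d) = -10 (O(t, d) = 2*(-5) = -10)
-27095/(-4250) + 38009/O(138, 15) = -27095/(-4250) + 38009/(-10) = -27095*(-1/4250) + 38009*(-1/10) = 5419/850 - 38009/10 = -1612673/425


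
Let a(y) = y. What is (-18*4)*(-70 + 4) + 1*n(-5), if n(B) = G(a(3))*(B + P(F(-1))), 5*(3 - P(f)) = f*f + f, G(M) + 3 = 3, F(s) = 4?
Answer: 4752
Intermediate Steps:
G(M) = 0 (G(M) = -3 + 3 = 0)
P(f) = 3 - f/5 - f²/5 (P(f) = 3 - (f*f + f)/5 = 3 - (f² + f)/5 = 3 - (f + f²)/5 = 3 + (-f/5 - f²/5) = 3 - f/5 - f²/5)
n(B) = 0 (n(B) = 0*(B + (3 - ⅕*4 - ⅕*4²)) = 0*(B + (3 - ⅘ - ⅕*16)) = 0*(B + (3 - ⅘ - 16/5)) = 0*(B - 1) = 0*(-1 + B) = 0)
(-18*4)*(-70 + 4) + 1*n(-5) = (-18*4)*(-70 + 4) + 1*0 = -72*(-66) + 0 = 4752 + 0 = 4752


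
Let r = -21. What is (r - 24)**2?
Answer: 2025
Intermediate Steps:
(r - 24)**2 = (-21 - 24)**2 = (-45)**2 = 2025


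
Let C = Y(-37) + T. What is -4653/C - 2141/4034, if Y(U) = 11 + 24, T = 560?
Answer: -20044097/2400230 ≈ -8.3509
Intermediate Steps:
Y(U) = 35
C = 595 (C = 35 + 560 = 595)
-4653/C - 2141/4034 = -4653/595 - 2141/4034 = -20044097/2400230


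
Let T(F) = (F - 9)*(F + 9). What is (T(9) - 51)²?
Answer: 2601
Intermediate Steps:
T(F) = (-9 + F)*(9 + F)
(T(9) - 51)² = ((-81 + 9²) - 51)² = ((-81 + 81) - 51)² = (0 - 51)² = (-51)² = 2601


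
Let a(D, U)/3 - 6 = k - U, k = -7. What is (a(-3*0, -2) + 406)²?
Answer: 167281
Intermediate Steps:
a(D, U) = -3 - 3*U (a(D, U) = 18 + 3*(-7 - U) = 18 + (-21 - 3*U) = -3 - 3*U)
(a(-3*0, -2) + 406)² = ((-3 - 3*(-2)) + 406)² = ((-3 + 6) + 406)² = (3 + 406)² = 409² = 167281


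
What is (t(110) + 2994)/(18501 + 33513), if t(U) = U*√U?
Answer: 499/8669 + 55*√110/26007 ≈ 0.079742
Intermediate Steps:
t(U) = U^(3/2)
(t(110) + 2994)/(18501 + 33513) = (110^(3/2) + 2994)/(18501 + 33513) = (110*√110 + 2994)/52014 = (2994 + 110*√110)*(1/52014) = 499/8669 + 55*√110/26007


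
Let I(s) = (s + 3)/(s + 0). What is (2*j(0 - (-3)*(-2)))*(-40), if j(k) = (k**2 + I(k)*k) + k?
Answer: -2160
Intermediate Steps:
I(s) = (3 + s)/s
j(k) = 3 + k**2 + 2*k (j(k) = (k**2 + ((3 + k)/k)*k) + k = (k**2 + (3 + k)) + k = (3 + k + k**2) + k = 3 + k**2 + 2*k)
(2*j(0 - (-3)*(-2)))*(-40) = (2*(3 + (0 - (-3)*(-2)) + (0 - (-3)*(-2))*(1 + (0 - (-3)*(-2)))))*(-40) = (2*(3 + (0 - 1*6) + (0 - 1*6)*(1 + (0 - 1*6))))*(-40) = (2*(3 + (0 - 6) + (0 - 6)*(1 + (0 - 6))))*(-40) = (2*(3 - 6 - 6*(1 - 6)))*(-40) = (2*(3 - 6 - 6*(-5)))*(-40) = (2*(3 - 6 + 30))*(-40) = (2*27)*(-40) = 54*(-40) = -2160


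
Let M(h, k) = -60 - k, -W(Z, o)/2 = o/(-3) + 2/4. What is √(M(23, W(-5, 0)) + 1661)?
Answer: 3*√178 ≈ 40.025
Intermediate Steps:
W(Z, o) = -1 + 2*o/3 (W(Z, o) = -2*(o/(-3) + 2/4) = -2*(o*(-⅓) + 2*(¼)) = -2*(-o/3 + ½) = -2*(½ - o/3) = -1 + 2*o/3)
√(M(23, W(-5, 0)) + 1661) = √((-60 - (-1 + (⅔)*0)) + 1661) = √((-60 - (-1 + 0)) + 1661) = √((-60 - 1*(-1)) + 1661) = √((-60 + 1) + 1661) = √(-59 + 1661) = √1602 = 3*√178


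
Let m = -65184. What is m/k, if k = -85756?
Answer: 16296/21439 ≈ 0.76011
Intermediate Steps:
m/k = -65184/(-85756) = -65184*(-1/85756) = 16296/21439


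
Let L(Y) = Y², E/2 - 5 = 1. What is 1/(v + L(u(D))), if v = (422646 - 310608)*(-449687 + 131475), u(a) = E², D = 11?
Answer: -1/35651815320 ≈ -2.8049e-11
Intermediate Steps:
E = 12 (E = 10 + 2*1 = 10 + 2 = 12)
u(a) = 144 (u(a) = 12² = 144)
v = -35651836056 (v = 112038*(-318212) = -35651836056)
1/(v + L(u(D))) = 1/(-35651836056 + 144²) = 1/(-35651836056 + 20736) = 1/(-35651815320) = -1/35651815320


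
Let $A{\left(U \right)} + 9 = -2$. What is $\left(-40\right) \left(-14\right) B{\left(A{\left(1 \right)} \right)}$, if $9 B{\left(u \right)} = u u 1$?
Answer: $\frac{67760}{9} \approx 7528.9$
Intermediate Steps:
$A{\left(U \right)} = -11$ ($A{\left(U \right)} = -9 - 2 = -11$)
$B{\left(u \right)} = \frac{u^{2}}{9}$ ($B{\left(u \right)} = \frac{u u 1}{9} = \frac{u^{2} \cdot 1}{9} = \frac{u^{2}}{9}$)
$\left(-40\right) \left(-14\right) B{\left(A{\left(1 \right)} \right)} = \left(-40\right) \left(-14\right) \frac{\left(-11\right)^{2}}{9} = 560 \cdot \frac{1}{9} \cdot 121 = 560 \cdot \frac{121}{9} = \frac{67760}{9}$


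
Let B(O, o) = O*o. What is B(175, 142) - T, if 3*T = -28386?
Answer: 34312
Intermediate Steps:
T = -9462 (T = (1/3)*(-28386) = -9462)
B(175, 142) - T = 175*142 - 1*(-9462) = 24850 + 9462 = 34312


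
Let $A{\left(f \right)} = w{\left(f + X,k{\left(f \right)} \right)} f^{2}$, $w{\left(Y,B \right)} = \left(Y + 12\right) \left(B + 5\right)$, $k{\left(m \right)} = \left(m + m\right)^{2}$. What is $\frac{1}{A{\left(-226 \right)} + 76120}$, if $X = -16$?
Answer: $- \frac{1}{2400115815200} \approx -4.1665 \cdot 10^{-13}$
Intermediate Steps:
$k{\left(m \right)} = 4 m^{2}$ ($k{\left(m \right)} = \left(2 m\right)^{2} = 4 m^{2}$)
$w{\left(Y,B \right)} = \left(5 + B\right) \left(12 + Y\right)$ ($w{\left(Y,B \right)} = \left(12 + Y\right) \left(5 + B\right) = \left(5 + B\right) \left(12 + Y\right)$)
$A{\left(f \right)} = f^{2} \left(-20 + 5 f + 48 f^{2} + 4 f^{2} \left(-16 + f\right)\right)$ ($A{\left(f \right)} = \left(60 + 5 \left(f - 16\right) + 12 \cdot 4 f^{2} + 4 f^{2} \left(f - 16\right)\right) f^{2} = \left(60 + 5 \left(-16 + f\right) + 48 f^{2} + 4 f^{2} \left(-16 + f\right)\right) f^{2} = \left(60 + \left(-80 + 5 f\right) + 48 f^{2} + 4 f^{2} \left(-16 + f\right)\right) f^{2} = \left(-20 + 5 f + 48 f^{2} + 4 f^{2} \left(-16 + f\right)\right) f^{2} = f^{2} \left(-20 + 5 f + 48 f^{2} + 4 f^{2} \left(-16 + f\right)\right)$)
$\frac{1}{A{\left(-226 \right)} + 76120} = \frac{1}{\left(-226\right)^{2} \left(-20 - 16 \left(-226\right)^{2} + 4 \left(-226\right)^{3} + 5 \left(-226\right)\right) + 76120} = \frac{1}{51076 \left(-20 - 817216 + 4 \left(-11543176\right) - 1130\right) + 76120} = \frac{1}{51076 \left(-20 - 817216 - 46172704 - 1130\right) + 76120} = \frac{1}{51076 \left(-46991070\right) + 76120} = \frac{1}{-2400115891320 + 76120} = \frac{1}{-2400115815200} = - \frac{1}{2400115815200}$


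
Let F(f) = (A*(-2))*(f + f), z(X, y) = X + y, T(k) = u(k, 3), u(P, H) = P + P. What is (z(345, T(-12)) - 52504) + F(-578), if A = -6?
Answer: -66055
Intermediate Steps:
u(P, H) = 2*P
T(k) = 2*k
F(f) = 24*f (F(f) = (-6*(-2))*(f + f) = 12*(2*f) = 24*f)
(z(345, T(-12)) - 52504) + F(-578) = ((345 + 2*(-12)) - 52504) + 24*(-578) = ((345 - 24) - 52504) - 13872 = (321 - 52504) - 13872 = -52183 - 13872 = -66055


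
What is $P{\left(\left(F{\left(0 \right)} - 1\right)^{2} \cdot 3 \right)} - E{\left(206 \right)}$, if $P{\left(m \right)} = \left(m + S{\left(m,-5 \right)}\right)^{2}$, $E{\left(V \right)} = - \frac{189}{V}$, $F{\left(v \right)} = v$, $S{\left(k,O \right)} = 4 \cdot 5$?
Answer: $\frac{109163}{206} \approx 529.92$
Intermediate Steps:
$S{\left(k,O \right)} = 20$
$P{\left(m \right)} = \left(20 + m\right)^{2}$ ($P{\left(m \right)} = \left(m + 20\right)^{2} = \left(20 + m\right)^{2}$)
$P{\left(\left(F{\left(0 \right)} - 1\right)^{2} \cdot 3 \right)} - E{\left(206 \right)} = \left(20 + \left(0 - 1\right)^{2} \cdot 3\right)^{2} - - \frac{189}{206} = \left(20 + \left(-1\right)^{2} \cdot 3\right)^{2} - \left(-189\right) \frac{1}{206} = \left(20 + 1 \cdot 3\right)^{2} - - \frac{189}{206} = \left(20 + 3\right)^{2} + \frac{189}{206} = 23^{2} + \frac{189}{206} = 529 + \frac{189}{206} = \frac{109163}{206}$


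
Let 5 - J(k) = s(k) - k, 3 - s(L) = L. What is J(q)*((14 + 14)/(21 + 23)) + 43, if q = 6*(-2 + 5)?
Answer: 739/11 ≈ 67.182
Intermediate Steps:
s(L) = 3 - L
q = 18 (q = 6*3 = 18)
J(k) = 2 + 2*k (J(k) = 5 - ((3 - k) - k) = 5 - (3 - 2*k) = 5 + (-3 + 2*k) = 2 + 2*k)
J(q)*((14 + 14)/(21 + 23)) + 43 = (2 + 2*18)*((14 + 14)/(21 + 23)) + 43 = (2 + 36)*(28/44) + 43 = 38*(28*(1/44)) + 43 = 38*(7/11) + 43 = 266/11 + 43 = 739/11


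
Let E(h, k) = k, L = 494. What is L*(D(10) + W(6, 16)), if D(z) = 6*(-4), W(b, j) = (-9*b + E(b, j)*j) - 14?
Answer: 81016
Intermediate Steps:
W(b, j) = -14 + j**2 - 9*b (W(b, j) = (-9*b + j*j) - 14 = (-9*b + j**2) - 14 = (j**2 - 9*b) - 14 = -14 + j**2 - 9*b)
D(z) = -24
L*(D(10) + W(6, 16)) = 494*(-24 + (-14 + 16**2 - 9*6)) = 494*(-24 + (-14 + 256 - 54)) = 494*(-24 + 188) = 494*164 = 81016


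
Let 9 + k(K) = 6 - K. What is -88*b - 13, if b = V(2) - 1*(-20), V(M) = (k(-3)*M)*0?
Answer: -1773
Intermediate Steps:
k(K) = -3 - K (k(K) = -9 + (6 - K) = -3 - K)
V(M) = 0 (V(M) = ((-3 - 1*(-3))*M)*0 = ((-3 + 3)*M)*0 = (0*M)*0 = 0*0 = 0)
b = 20 (b = 0 - 1*(-20) = 0 + 20 = 20)
-88*b - 13 = -88*20 - 13 = -1760 - 13 = -1773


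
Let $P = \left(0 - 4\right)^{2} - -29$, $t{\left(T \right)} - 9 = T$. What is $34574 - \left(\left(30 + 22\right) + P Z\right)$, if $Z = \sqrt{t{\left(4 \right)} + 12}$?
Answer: $34297$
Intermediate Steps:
$t{\left(T \right)} = 9 + T$
$P = 45$ ($P = \left(-4\right)^{2} + 29 = 16 + 29 = 45$)
$Z = 5$ ($Z = \sqrt{\left(9 + 4\right) + 12} = \sqrt{13 + 12} = \sqrt{25} = 5$)
$34574 - \left(\left(30 + 22\right) + P Z\right) = 34574 - \left(\left(30 + 22\right) + 45 \cdot 5\right) = 34574 - \left(52 + 225\right) = 34574 - 277 = 34297$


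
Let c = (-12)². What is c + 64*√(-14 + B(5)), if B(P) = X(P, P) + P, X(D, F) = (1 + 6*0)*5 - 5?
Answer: 144 + 192*I ≈ 144.0 + 192.0*I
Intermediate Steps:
X(D, F) = 0 (X(D, F) = (1 + 0)*5 - 5 = 1*5 - 5 = 5 - 5 = 0)
c = 144
B(P) = P (B(P) = 0 + P = P)
c + 64*√(-14 + B(5)) = 144 + 64*√(-14 + 5) = 144 + 64*√(-9) = 144 + 64*(3*I) = 144 + 192*I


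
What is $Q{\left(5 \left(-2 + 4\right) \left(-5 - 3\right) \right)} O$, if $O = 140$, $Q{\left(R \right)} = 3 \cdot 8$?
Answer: $3360$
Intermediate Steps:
$Q{\left(R \right)} = 24$
$Q{\left(5 \left(-2 + 4\right) \left(-5 - 3\right) \right)} O = 24 \cdot 140 = 3360$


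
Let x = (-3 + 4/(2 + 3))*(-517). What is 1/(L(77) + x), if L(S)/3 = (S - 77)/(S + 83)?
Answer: 5/5687 ≈ 0.00087920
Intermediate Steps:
L(S) = 3*(-77 + S)/(83 + S) (L(S) = 3*((S - 77)/(S + 83)) = 3*((-77 + S)/(83 + S)) = 3*(-77 + S)/(83 + S))
x = 5687/5 (x = (-3 + 4/5)*(-517) = -11/5*(-517) = 5687/5 ≈ 1137.4)
1/(L(77) + x) = 1/(3*(-77 + 77)/(83 + 77) + 5687/5) = 1/(3*0/160 + 5687/5) = 1/(3*(1/160)*0 + 5687/5) = 1/(0 + 5687/5) = 1/(5687/5) = 5/5687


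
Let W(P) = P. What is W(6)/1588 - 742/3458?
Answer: -41341/196118 ≈ -0.21080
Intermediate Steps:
W(6)/1588 - 742/3458 = 6/1588 - 742/3458 = 6*(1/1588) - 742*1/3458 = 3/794 - 53/247 = -41341/196118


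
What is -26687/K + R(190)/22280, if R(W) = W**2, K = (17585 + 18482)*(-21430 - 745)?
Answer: 1443642962943/890961297650 ≈ 1.6203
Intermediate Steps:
K = -799785725 (K = 36067*(-22175) = -799785725)
-26687/K + R(190)/22280 = -26687/(-799785725) + 190**2/22280 = -26687*(-1/799785725) + 36100*(1/22280) = 26687/799785725 + 1805/1114 = 1443642962943/890961297650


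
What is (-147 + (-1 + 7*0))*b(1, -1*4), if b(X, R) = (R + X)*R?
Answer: -1776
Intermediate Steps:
b(X, R) = R*(R + X)
(-147 + (-1 + 7*0))*b(1, -1*4) = (-147 + (-1 + 7*0))*((-1*4)*(-1*4 + 1)) = (-147 + (-1 + 0))*(-4*(-4 + 1)) = (-147 - 1)*(-4*(-3)) = -148*12 = -1776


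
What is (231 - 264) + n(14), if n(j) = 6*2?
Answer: -21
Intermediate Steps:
n(j) = 12
(231 - 264) + n(14) = (231 - 264) + 12 = -33 + 12 = -21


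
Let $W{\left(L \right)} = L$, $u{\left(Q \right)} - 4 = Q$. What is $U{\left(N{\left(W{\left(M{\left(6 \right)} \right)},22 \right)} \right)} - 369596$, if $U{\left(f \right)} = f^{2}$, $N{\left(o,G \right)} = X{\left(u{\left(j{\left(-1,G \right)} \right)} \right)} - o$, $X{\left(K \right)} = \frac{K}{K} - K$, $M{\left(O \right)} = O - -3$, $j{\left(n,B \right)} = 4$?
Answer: $-369340$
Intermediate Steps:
$u{\left(Q \right)} = 4 + Q$
$M{\left(O \right)} = 3 + O$ ($M{\left(O \right)} = O + 3 = 3 + O$)
$X{\left(K \right)} = 1 - K$
$N{\left(o,G \right)} = -7 - o$ ($N{\left(o,G \right)} = \left(1 - \left(4 + 4\right)\right) - o = \left(1 - 8\right) - o = -7 - o$)
$U{\left(N{\left(W{\left(M{\left(6 \right)} \right)},22 \right)} \right)} - 369596 = \left(-7 - \left(3 + 6\right)\right)^{2} - 369596 = \left(-7 - 9\right)^{2} - 369596 = \left(-16\right)^{2} - 369596 = 256 - 369596 = -369340$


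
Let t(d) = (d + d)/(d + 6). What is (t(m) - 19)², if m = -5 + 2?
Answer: 441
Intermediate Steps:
m = -3
t(d) = 2*d/(6 + d) (t(d) = (2*d)/(6 + d) = 2*d/(6 + d))
(t(m) - 19)² = (2*(-3)/(6 - 3) - 19)² = (2*(-3)/3 - 19)² = (2*(-3)*(⅓) - 19)² = (-2 - 19)² = (-21)² = 441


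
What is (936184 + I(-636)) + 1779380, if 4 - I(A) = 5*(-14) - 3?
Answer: 2715641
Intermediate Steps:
I(A) = 77 (I(A) = 4 - (5*(-14) - 3) = 4 - (-70 - 3) = 4 - 1*(-73) = 4 + 73 = 77)
(936184 + I(-636)) + 1779380 = (936184 + 77) + 1779380 = 936261 + 1779380 = 2715641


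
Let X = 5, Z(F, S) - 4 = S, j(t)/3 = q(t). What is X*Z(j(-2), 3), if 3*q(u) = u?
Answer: 35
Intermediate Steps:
q(u) = u/3
j(t) = t (j(t) = 3*(t/3) = t)
Z(F, S) = 4 + S
X*Z(j(-2), 3) = 5*(4 + 3) = 5*7 = 35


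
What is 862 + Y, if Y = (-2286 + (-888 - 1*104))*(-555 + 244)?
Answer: 1020320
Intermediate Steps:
Y = 1019458 (Y = (-2286 + (-888 - 104))*(-311) = (-2286 - 992)*(-311) = -3278*(-311) = 1019458)
862 + Y = 862 + 1019458 = 1020320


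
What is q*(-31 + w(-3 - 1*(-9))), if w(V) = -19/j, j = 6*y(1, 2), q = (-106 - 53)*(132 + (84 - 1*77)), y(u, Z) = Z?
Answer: 2880497/4 ≈ 7.2012e+5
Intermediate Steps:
q = -22101 (q = -159*(132 + (84 - 77)) = -159*(132 + 7) = -159*139 = -22101)
j = 12 (j = 6*2 = 12)
w(V) = -19/12
q*(-31 + w(-3 - 1*(-9))) = -22101*(-31 - 19/12) = -22101*(-391/12) = 2880497/4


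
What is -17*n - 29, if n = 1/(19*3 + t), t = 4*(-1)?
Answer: -1554/53 ≈ -29.321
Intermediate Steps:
t = -4
n = 1/53 (n = 1/(19*3 - 4) = 1/(57 - 4) = 1/53 ≈ 0.018868)
-17*n - 29 = -17*1/53 - 29 = -17/53 - 29 = -1554/53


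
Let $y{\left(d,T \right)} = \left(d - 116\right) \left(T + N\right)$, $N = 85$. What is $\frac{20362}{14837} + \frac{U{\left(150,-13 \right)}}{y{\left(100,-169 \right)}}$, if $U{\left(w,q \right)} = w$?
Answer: $\frac{4932013}{3323488} \approx 1.484$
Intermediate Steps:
$y{\left(d,T \right)} = \left(-116 + d\right) \left(85 + T\right)$ ($y{\left(d,T \right)} = \left(d - 116\right) \left(T + 85\right) = \left(-116 + d\right) \left(85 + T\right)$)
$\frac{20362}{14837} + \frac{U{\left(150,-13 \right)}}{y{\left(100,-169 \right)}} = \frac{20362}{14837} + \frac{150}{-9860 - -19604 + 85 \cdot 100 - 16900} = 20362 \cdot \frac{1}{14837} + \frac{150}{-9860 + 19604 + 8500 - 16900} = \frac{20362}{14837} + \frac{150}{1344} = \frac{20362}{14837} + 150 \cdot \frac{1}{1344} = \frac{20362}{14837} + \frac{25}{224} = \frac{4932013}{3323488}$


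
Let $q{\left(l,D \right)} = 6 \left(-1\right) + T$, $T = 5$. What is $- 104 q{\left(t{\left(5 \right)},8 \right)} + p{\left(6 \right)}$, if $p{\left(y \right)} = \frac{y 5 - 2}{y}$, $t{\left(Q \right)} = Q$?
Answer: $\frac{326}{3} \approx 108.67$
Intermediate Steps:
$p{\left(y \right)} = \frac{-2 + 5 y}{y}$ ($p{\left(y \right)} = \frac{5 y - 2}{y} = \frac{-2 + 5 y}{y}$)
$q{\left(l,D \right)} = -1$ ($q{\left(l,D \right)} = 6 \left(-1\right) + 5 = -6 + 5 = -1$)
$- 104 q{\left(t{\left(5 \right)},8 \right)} + p{\left(6 \right)} = \left(-104\right) \left(-1\right) + \left(5 - \frac{2}{6}\right) = 104 + \left(5 - \frac{1}{3}\right) = 104 + \frac{14}{3} = \frac{326}{3}$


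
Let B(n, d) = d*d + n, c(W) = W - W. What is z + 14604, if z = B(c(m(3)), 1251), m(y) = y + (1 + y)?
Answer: 1579605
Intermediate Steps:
m(y) = 1 + 2*y
c(W) = 0
B(n, d) = n + d**2 (B(n, d) = d**2 + n = n + d**2)
z = 1565001 (z = 0 + 1251**2 = 0 + 1565001 = 1565001)
z + 14604 = 1565001 + 14604 = 1579605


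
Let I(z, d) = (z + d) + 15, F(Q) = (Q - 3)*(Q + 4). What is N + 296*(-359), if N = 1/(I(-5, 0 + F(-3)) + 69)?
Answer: -7757271/73 ≈ -1.0626e+5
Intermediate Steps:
F(Q) = (-3 + Q)*(4 + Q)
I(z, d) = 15 + d + z (I(z, d) = (d + z) + 15 = 15 + d + z)
N = 1/73 (N = 1/((15 + (0 + (-12 - 3 + (-3)²)) - 5) + 69) = 1/((15 + (0 + (-12 - 3 + 9)) - 5) + 69) = 1/((15 + (0 - 6) - 5) + 69) = 1/((15 - 6 - 5) + 69) = 1/(4 + 69) = 1/73 ≈ 0.013699)
N + 296*(-359) = 1/73 + 296*(-359) = 1/73 - 106264 = -7757271/73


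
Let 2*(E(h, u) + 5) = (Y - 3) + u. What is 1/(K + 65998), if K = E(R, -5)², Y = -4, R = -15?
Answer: 1/66119 ≈ 1.5124e-5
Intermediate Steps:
E(h, u) = -17/2 + u/2 (E(h, u) = -5 + ((-4 - 3) + u)/2 = -5 + (-7 + u)/2 = -5 + (-7/2 + u/2) = -17/2 + u/2)
K = 121 (K = (-17/2 + (½)*(-5))² = (-17/2 - 5/2)² = (-11)² = 121)
1/(K + 65998) = 1/(121 + 65998) = 1/66119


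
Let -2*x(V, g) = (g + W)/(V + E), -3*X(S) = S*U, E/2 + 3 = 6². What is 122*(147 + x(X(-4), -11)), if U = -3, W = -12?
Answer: 1113311/62 ≈ 17957.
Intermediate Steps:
E = 66 (E = -6 + 2*6² = -6 + 2*36 = -6 + 72 = 66)
X(S) = S (X(S) = -S*(-3)/3 = -(-1)*S = S)
x(V, g) = -(-12 + g)/(2*(66 + V)) (x(V, g) = -(g - 12)/(2*(V + 66)) = -(-12 + g)/(2*(66 + V)))
122*(147 + x(X(-4), -11)) = 122*(147 + (12 - 1*(-11))/(2*(66 - 4))) = 122*(147 + (½)*(12 + 11)/62) = 122*(147 + (½)*(1/62)*23) = 122*(147 + 23/124) = 122*(18251/124) = 1113311/62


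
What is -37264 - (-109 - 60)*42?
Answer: -30166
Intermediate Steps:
-37264 - (-109 - 60)*42 = -37264 - (-169)*42 = -37264 - 1*(-7098) = -37264 + 7098 = -30166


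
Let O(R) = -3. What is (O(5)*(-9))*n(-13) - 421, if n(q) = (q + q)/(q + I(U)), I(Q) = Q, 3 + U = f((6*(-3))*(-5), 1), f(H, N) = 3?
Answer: -367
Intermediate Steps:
U = 0 (U = -3 + 3 = 0)
n(q) = 2 (n(q) = (q + q)/(q + 0) = (2*q)/q = 2)
(O(5)*(-9))*n(-13) - 421 = -3*(-9)*2 - 421 = 27*2 - 421 = 54 - 421 = -367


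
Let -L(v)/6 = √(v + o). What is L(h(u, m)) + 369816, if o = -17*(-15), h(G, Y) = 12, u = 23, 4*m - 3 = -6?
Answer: 369816 - 6*√267 ≈ 3.6972e+5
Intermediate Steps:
m = -¾ (m = ¾ + (¼)*(-6) = ¾ - 3/2 = -¾ ≈ -0.75000)
o = 255
L(v) = -6*√(255 + v) (L(v) = -6*√(v + 255) = -6*√(255 + v))
L(h(u, m)) + 369816 = -6*√(255 + 12) + 369816 = -6*√267 + 369816 = 369816 - 6*√267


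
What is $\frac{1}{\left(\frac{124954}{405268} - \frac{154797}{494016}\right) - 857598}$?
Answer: $- \frac{16684073024}{14308227740985963} \approx -1.166 \cdot 10^{-6}$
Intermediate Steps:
$\frac{1}{\left(\frac{124954}{405268} - \frac{154797}{494016}\right) - 857598} = \frac{1}{\left(124954 \cdot \frac{1}{405268} - \frac{51599}{164672}\right) - 857598} = \frac{1}{\left(\frac{62477}{202634} - \frac{51599}{164672}\right) - 857598} = \frac{1}{- \frac{83749611}{16684073024} - 857598} = \frac{1}{- \frac{14308227740985963}{16684073024}} = - \frac{16684073024}{14308227740985963}$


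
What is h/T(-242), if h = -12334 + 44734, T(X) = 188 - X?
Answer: 3240/43 ≈ 75.349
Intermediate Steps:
h = 32400
h/T(-242) = 32400/(188 - 1*(-242)) = 32400/(188 + 242) = 32400/430 = 32400*(1/430) = 3240/43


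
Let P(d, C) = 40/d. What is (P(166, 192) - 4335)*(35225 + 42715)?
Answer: -28041642900/83 ≈ -3.3785e+8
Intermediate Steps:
(P(166, 192) - 4335)*(35225 + 42715) = (40/166 - 4335)*(35225 + 42715) = (40*(1/166) - 4335)*77940 = (20/83 - 4335)*77940 = -359785/83*77940 = -28041642900/83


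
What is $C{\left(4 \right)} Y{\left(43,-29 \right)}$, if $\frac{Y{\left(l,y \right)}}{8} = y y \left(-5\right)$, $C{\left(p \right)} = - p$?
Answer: $134560$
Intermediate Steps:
$Y{\left(l,y \right)} = - 40 y^{2}$ ($Y{\left(l,y \right)} = 8 y y \left(-5\right) = 8 y^{2} \left(-5\right) = 8 \left(- 5 y^{2}\right) = - 40 y^{2}$)
$C{\left(4 \right)} Y{\left(43,-29 \right)} = \left(-1\right) 4 \left(- 40 \left(-29\right)^{2}\right) = - 4 \left(\left(-40\right) 841\right) = \left(-4\right) \left(-33640\right) = 134560$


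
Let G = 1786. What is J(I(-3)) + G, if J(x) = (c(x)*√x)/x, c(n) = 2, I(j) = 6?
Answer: 1786 + √6/3 ≈ 1786.8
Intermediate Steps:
J(x) = 2/√x (J(x) = (2*√x)/x = 2/√x)
J(I(-3)) + G = 2/√6 + 1786 = 2*(√6/6) + 1786 = √6/3 + 1786 = 1786 + √6/3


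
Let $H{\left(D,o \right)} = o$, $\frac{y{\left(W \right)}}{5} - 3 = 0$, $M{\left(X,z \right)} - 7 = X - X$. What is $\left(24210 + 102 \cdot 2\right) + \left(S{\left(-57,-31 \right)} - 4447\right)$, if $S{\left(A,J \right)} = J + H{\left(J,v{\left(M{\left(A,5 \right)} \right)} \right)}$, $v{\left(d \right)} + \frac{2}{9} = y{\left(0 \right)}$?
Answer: $\frac{179557}{9} \approx 19951.0$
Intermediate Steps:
$M{\left(X,z \right)} = 7$ ($M{\left(X,z \right)} = 7 + \left(X - X\right) = 7 + 0 = 7$)
$y{\left(W \right)} = 15$ ($y{\left(W \right)} = 15 + 5 \cdot 0 = 15 + 0 = 15$)
$v{\left(d \right)} = \frac{133}{9}$ ($v{\left(d \right)} = - \frac{2}{9} + 15 = \frac{133}{9}$)
$S{\left(A,J \right)} = \frac{133}{9} + J$ ($S{\left(A,J \right)} = J + \frac{133}{9} = \frac{133}{9} + J$)
$\left(24210 + 102 \cdot 2\right) + \left(S{\left(-57,-31 \right)} - 4447\right) = \left(24210 + 102 \cdot 2\right) + \left(\left(\frac{133}{9} - 31\right) - 4447\right) = \left(24210 + 204\right) - \frac{40169}{9} = 24414 - \frac{40169}{9} = \frac{179557}{9}$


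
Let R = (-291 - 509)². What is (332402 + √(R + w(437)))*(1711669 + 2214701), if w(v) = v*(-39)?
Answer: 1305133240740 + 3926370*√622957 ≈ 1.3082e+12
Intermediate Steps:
w(v) = -39*v
R = 640000 (R = (-800)² = 640000)
(332402 + √(R + w(437)))*(1711669 + 2214701) = (332402 + √(640000 - 39*437))*(1711669 + 2214701) = (332402 + √(640000 - 17043))*3926370 = (332402 + √622957)*3926370 = 1305133240740 + 3926370*√622957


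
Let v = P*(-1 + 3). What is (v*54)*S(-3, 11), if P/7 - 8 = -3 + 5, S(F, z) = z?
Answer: 83160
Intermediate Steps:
P = 70 (P = 56 + 7*(-3 + 5) = 56 + 7*2 = 56 + 14 = 70)
v = 140 (v = 70*(-1 + 3) = 70*2 = 140)
(v*54)*S(-3, 11) = (140*54)*11 = 7560*11 = 83160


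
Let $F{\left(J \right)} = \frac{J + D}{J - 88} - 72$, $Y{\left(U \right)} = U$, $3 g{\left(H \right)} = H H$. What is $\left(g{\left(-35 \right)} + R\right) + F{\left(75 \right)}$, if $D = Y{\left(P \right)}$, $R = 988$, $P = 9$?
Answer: $\frac{51397}{39} \approx 1317.9$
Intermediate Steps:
$g{\left(H \right)} = \frac{H^{2}}{3}$ ($g{\left(H \right)} = \frac{H H}{3} = \frac{H^{2}}{3}$)
$D = 9$
$F{\left(J \right)} = -72 + \frac{9 + J}{-88 + J}$ ($F{\left(J \right)} = \frac{J + 9}{J - 88} - 72 = \frac{9 + J}{-88 + J} - 72 = -72 + \frac{9 + J}{-88 + J}$)
$\left(g{\left(-35 \right)} + R\right) + F{\left(75 \right)} = \left(\frac{\left(-35\right)^{2}}{3} + 988\right) + \frac{6345 - 5325}{-88 + 75} = \left(\frac{1}{3} \cdot 1225 + 988\right) + \frac{6345 - 5325}{-13} = \left(\frac{1225}{3} + 988\right) - \frac{1020}{13} = \frac{4189}{3} - \frac{1020}{13} = \frac{51397}{39}$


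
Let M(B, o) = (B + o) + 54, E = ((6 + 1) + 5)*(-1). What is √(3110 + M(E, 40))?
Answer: 2*√798 ≈ 56.498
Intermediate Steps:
E = -12 (E = (7 + 5)*(-1) = 12*(-1) = -12)
M(B, o) = 54 + B + o
√(3110 + M(E, 40)) = √(3110 + (54 - 12 + 40)) = √(3110 + 82) = √3192 = 2*√798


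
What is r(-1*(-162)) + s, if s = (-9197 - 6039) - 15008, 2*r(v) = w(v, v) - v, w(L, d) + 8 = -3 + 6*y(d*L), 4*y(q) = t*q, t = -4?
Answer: -218125/2 ≈ -1.0906e+5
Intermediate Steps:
y(q) = -q (y(q) = (-4*q)/4 = -q)
w(L, d) = -11 - 6*L*d (w(L, d) = -8 + (-3 + 6*(-d*L)) = -8 + (-3 + 6*(-L*d)) = -8 + (-3 - 6*L*d) = -11 - 6*L*d)
r(v) = -11/2 - 3*v**2 - v/2 (r(v) = ((-11 - 6*v*v) - v)/2 = ((-11 - 6*v**2) - v)/2 = (-11 - v - 6*v**2)/2 = -11/2 - 3*v**2 - v/2)
s = -30244 (s = -15236 - 15008 = -30244)
r(-1*(-162)) + s = (-11/2 - 3*(-1*(-162))**2 - (-1)*(-162)/2) - 30244 = (-11/2 - 3*162**2 - 1/2*162) - 30244 = (-11/2 - 3*26244 - 81) - 30244 = (-11/2 - 78732 - 81) - 30244 = -157637/2 - 30244 = -218125/2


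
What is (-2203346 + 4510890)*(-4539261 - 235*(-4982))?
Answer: -7772941196104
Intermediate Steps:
(-2203346 + 4510890)*(-4539261 - 235*(-4982)) = 2307544*(-4539261 + 1170770) = 2307544*(-3368491) = -7772941196104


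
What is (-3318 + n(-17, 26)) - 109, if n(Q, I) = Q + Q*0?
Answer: -3444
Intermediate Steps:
n(Q, I) = Q (n(Q, I) = Q + 0 = Q)
(-3318 + n(-17, 26)) - 109 = (-3318 - 17) - 109 = -3335 - 109 = -3444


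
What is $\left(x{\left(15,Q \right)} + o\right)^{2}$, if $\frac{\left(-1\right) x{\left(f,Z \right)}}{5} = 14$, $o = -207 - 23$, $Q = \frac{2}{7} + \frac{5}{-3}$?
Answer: $90000$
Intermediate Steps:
$Q = - \frac{29}{21}$ ($Q = 2 \cdot \frac{1}{7} + 5 \left(- \frac{1}{3}\right) = \frac{2}{7} - \frac{5}{3} = - \frac{29}{21} \approx -1.381$)
$o = -230$ ($o = -207 - 23 = -230$)
$x{\left(f,Z \right)} = -70$ ($x{\left(f,Z \right)} = \left(-5\right) 14 = -70$)
$\left(x{\left(15,Q \right)} + o\right)^{2} = \left(-70 - 230\right)^{2} = \left(-300\right)^{2} = 90000$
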